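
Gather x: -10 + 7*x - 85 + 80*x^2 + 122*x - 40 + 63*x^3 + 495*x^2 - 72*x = 63*x^3 + 575*x^2 + 57*x - 135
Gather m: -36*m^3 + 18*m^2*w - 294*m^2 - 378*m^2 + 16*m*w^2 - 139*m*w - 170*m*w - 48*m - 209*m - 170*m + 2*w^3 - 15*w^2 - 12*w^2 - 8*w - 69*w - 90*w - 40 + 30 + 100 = -36*m^3 + m^2*(18*w - 672) + m*(16*w^2 - 309*w - 427) + 2*w^3 - 27*w^2 - 167*w + 90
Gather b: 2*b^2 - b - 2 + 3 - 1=2*b^2 - b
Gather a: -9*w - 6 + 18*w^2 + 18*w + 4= 18*w^2 + 9*w - 2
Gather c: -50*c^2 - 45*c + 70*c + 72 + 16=-50*c^2 + 25*c + 88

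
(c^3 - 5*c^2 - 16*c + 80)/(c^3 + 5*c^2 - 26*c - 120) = (c - 4)/(c + 6)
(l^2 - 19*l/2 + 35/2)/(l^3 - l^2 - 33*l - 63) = (l - 5/2)/(l^2 + 6*l + 9)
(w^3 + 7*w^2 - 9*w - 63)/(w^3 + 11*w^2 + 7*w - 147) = (w + 3)/(w + 7)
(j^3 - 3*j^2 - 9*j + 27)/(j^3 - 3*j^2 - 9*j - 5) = (-j^3 + 3*j^2 + 9*j - 27)/(-j^3 + 3*j^2 + 9*j + 5)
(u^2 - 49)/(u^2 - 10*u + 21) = (u + 7)/(u - 3)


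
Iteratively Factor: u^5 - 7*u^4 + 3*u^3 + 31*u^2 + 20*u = (u - 5)*(u^4 - 2*u^3 - 7*u^2 - 4*u) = (u - 5)*(u - 4)*(u^3 + 2*u^2 + u) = (u - 5)*(u - 4)*(u + 1)*(u^2 + u) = u*(u - 5)*(u - 4)*(u + 1)*(u + 1)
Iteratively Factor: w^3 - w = (w)*(w^2 - 1) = w*(w + 1)*(w - 1)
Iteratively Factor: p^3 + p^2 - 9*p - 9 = (p - 3)*(p^2 + 4*p + 3) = (p - 3)*(p + 3)*(p + 1)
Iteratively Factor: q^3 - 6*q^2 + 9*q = (q - 3)*(q^2 - 3*q) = (q - 3)^2*(q)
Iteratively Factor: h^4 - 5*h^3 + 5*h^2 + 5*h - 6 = (h - 1)*(h^3 - 4*h^2 + h + 6) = (h - 3)*(h - 1)*(h^2 - h - 2) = (h - 3)*(h - 2)*(h - 1)*(h + 1)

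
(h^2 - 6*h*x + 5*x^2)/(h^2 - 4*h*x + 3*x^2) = (-h + 5*x)/(-h + 3*x)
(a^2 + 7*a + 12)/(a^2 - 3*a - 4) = (a^2 + 7*a + 12)/(a^2 - 3*a - 4)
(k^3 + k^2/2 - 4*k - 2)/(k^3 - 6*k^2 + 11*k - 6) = (k^2 + 5*k/2 + 1)/(k^2 - 4*k + 3)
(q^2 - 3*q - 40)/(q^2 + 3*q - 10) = (q - 8)/(q - 2)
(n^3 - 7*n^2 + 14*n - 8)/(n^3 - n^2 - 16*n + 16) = (n - 2)/(n + 4)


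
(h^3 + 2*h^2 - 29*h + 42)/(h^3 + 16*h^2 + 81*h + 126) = (h^2 - 5*h + 6)/(h^2 + 9*h + 18)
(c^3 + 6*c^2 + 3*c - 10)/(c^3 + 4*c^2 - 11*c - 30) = (c - 1)/(c - 3)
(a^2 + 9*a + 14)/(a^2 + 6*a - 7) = (a + 2)/(a - 1)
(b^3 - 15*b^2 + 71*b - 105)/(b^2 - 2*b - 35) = (b^2 - 8*b + 15)/(b + 5)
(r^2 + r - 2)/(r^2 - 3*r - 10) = (r - 1)/(r - 5)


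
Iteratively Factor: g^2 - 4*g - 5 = (g - 5)*(g + 1)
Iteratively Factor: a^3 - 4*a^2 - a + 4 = (a - 4)*(a^2 - 1) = (a - 4)*(a - 1)*(a + 1)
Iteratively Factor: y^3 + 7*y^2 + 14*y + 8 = (y + 4)*(y^2 + 3*y + 2) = (y + 1)*(y + 4)*(y + 2)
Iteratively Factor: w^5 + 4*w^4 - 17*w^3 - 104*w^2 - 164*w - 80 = (w + 1)*(w^4 + 3*w^3 - 20*w^2 - 84*w - 80) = (w - 5)*(w + 1)*(w^3 + 8*w^2 + 20*w + 16) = (w - 5)*(w + 1)*(w + 2)*(w^2 + 6*w + 8) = (w - 5)*(w + 1)*(w + 2)^2*(w + 4)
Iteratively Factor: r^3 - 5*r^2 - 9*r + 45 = (r - 5)*(r^2 - 9) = (r - 5)*(r + 3)*(r - 3)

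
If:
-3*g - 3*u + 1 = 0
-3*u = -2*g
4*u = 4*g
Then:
No Solution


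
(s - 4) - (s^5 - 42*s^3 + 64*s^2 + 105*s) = -s^5 + 42*s^3 - 64*s^2 - 104*s - 4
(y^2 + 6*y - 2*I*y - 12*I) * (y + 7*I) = y^3 + 6*y^2 + 5*I*y^2 + 14*y + 30*I*y + 84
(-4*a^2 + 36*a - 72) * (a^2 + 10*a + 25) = -4*a^4 - 4*a^3 + 188*a^2 + 180*a - 1800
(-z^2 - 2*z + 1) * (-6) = 6*z^2 + 12*z - 6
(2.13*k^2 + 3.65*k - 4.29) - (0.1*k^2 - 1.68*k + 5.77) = 2.03*k^2 + 5.33*k - 10.06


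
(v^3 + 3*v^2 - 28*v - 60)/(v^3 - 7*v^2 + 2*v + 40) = (v + 6)/(v - 4)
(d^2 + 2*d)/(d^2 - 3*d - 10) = d/(d - 5)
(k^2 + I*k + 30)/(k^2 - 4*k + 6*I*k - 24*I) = (k - 5*I)/(k - 4)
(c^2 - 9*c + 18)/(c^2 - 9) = (c - 6)/(c + 3)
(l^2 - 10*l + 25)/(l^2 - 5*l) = (l - 5)/l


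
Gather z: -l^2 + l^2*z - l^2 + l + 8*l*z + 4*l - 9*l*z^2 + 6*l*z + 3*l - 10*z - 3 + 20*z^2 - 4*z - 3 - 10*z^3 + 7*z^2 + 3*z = -2*l^2 + 8*l - 10*z^3 + z^2*(27 - 9*l) + z*(l^2 + 14*l - 11) - 6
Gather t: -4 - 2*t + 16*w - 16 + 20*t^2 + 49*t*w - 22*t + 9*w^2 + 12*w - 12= 20*t^2 + t*(49*w - 24) + 9*w^2 + 28*w - 32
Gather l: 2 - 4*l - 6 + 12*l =8*l - 4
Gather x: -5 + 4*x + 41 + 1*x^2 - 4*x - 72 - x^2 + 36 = 0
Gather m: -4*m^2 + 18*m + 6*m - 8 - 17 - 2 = -4*m^2 + 24*m - 27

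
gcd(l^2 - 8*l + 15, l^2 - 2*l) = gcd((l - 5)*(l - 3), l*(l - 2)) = 1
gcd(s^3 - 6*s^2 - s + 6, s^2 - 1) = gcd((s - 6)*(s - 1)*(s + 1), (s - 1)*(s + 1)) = s^2 - 1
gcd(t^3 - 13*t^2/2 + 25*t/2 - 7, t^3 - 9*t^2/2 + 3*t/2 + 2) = t - 1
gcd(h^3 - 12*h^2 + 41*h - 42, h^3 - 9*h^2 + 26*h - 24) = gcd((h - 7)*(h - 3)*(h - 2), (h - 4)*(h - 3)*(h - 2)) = h^2 - 5*h + 6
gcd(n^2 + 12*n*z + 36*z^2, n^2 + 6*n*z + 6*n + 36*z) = n + 6*z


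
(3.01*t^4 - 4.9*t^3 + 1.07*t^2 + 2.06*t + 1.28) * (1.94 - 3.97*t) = -11.9497*t^5 + 25.2924*t^4 - 13.7539*t^3 - 6.1024*t^2 - 1.0852*t + 2.4832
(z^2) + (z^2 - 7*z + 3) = 2*z^2 - 7*z + 3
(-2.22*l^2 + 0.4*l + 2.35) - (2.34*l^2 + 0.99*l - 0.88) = -4.56*l^2 - 0.59*l + 3.23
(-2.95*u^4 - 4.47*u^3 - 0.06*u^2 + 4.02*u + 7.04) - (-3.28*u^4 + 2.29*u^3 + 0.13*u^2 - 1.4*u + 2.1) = 0.33*u^4 - 6.76*u^3 - 0.19*u^2 + 5.42*u + 4.94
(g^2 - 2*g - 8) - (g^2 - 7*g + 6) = 5*g - 14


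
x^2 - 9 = (x - 3)*(x + 3)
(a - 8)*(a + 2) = a^2 - 6*a - 16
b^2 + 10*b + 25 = (b + 5)^2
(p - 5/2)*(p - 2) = p^2 - 9*p/2 + 5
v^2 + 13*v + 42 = (v + 6)*(v + 7)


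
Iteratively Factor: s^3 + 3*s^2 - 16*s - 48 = (s - 4)*(s^2 + 7*s + 12) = (s - 4)*(s + 4)*(s + 3)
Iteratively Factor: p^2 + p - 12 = (p + 4)*(p - 3)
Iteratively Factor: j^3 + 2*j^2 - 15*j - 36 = (j + 3)*(j^2 - j - 12) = (j - 4)*(j + 3)*(j + 3)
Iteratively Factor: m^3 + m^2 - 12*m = (m + 4)*(m^2 - 3*m) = (m - 3)*(m + 4)*(m)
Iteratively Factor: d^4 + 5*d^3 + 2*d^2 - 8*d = (d)*(d^3 + 5*d^2 + 2*d - 8) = d*(d + 2)*(d^2 + 3*d - 4) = d*(d + 2)*(d + 4)*(d - 1)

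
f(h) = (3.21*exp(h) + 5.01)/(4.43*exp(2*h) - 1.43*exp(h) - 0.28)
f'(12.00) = 0.00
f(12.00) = 0.00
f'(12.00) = 0.00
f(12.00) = 0.00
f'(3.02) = -0.04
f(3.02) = 0.04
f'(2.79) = -0.06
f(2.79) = 0.05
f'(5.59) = -0.00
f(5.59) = 0.00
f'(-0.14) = -11.24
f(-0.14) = 4.27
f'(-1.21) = -25.15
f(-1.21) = -19.10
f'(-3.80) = 1.23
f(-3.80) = -16.40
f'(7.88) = -0.00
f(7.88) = 0.00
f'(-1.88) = -0.82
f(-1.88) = -13.92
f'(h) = (3.21*exp(h) + 5.01)*(-8.86*exp(2*h) + 1.43*exp(h))/(4.43*exp(2*h) - 1.43*exp(h) - 0.28)^2 + 3.21*exp(h)/(4.43*exp(2*h) - 1.43*exp(h) - 0.28) = (-14.2203*exp(2*h) - 44.3886*exp(h) + 6.2655)*exp(h)/(19.6249*exp(4*h) - 12.6698*exp(3*h) - 0.4359*exp(2*h) + 0.8008*exp(h) + 0.0784)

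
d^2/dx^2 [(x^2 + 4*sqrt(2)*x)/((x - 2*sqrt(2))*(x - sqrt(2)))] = 2*(7*sqrt(2)*x^3 - 12*x^2 - 48*sqrt(2)*x + 112)/(x^6 - 9*sqrt(2)*x^5 + 66*x^4 - 126*sqrt(2)*x^3 + 264*x^2 - 144*sqrt(2)*x + 64)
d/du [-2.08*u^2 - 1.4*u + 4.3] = -4.16*u - 1.4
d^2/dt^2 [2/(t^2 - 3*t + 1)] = 4*(-t^2 + 3*t + (2*t - 3)^2 - 1)/(t^2 - 3*t + 1)^3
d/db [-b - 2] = -1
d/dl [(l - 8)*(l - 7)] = 2*l - 15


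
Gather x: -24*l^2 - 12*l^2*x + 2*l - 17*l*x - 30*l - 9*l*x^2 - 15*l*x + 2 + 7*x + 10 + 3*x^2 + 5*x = -24*l^2 - 28*l + x^2*(3 - 9*l) + x*(-12*l^2 - 32*l + 12) + 12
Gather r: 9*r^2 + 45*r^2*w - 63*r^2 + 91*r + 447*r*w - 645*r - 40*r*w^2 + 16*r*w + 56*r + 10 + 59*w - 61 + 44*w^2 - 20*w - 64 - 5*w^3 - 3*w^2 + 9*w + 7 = r^2*(45*w - 54) + r*(-40*w^2 + 463*w - 498) - 5*w^3 + 41*w^2 + 48*w - 108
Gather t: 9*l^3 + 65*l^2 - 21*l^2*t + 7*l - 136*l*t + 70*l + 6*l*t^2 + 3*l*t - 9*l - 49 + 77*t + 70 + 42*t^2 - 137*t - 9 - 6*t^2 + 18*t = 9*l^3 + 65*l^2 + 68*l + t^2*(6*l + 36) + t*(-21*l^2 - 133*l - 42) + 12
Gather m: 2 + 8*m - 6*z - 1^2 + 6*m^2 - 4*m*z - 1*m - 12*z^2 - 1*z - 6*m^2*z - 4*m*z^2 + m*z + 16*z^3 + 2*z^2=m^2*(6 - 6*z) + m*(-4*z^2 - 3*z + 7) + 16*z^3 - 10*z^2 - 7*z + 1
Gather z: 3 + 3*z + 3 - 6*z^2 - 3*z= 6 - 6*z^2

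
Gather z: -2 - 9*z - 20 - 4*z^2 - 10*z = -4*z^2 - 19*z - 22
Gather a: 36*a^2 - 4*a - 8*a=36*a^2 - 12*a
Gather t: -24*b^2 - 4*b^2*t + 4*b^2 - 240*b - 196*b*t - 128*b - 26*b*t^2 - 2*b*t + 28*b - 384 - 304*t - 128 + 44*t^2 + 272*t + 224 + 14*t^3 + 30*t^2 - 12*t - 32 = -20*b^2 - 340*b + 14*t^3 + t^2*(74 - 26*b) + t*(-4*b^2 - 198*b - 44) - 320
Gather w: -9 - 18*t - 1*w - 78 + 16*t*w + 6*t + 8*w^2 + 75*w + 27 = -12*t + 8*w^2 + w*(16*t + 74) - 60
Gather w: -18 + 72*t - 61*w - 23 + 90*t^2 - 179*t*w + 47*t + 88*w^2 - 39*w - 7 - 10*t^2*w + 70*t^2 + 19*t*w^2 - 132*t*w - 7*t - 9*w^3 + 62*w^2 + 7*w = 160*t^2 + 112*t - 9*w^3 + w^2*(19*t + 150) + w*(-10*t^2 - 311*t - 93) - 48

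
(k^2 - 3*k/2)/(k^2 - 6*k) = (k - 3/2)/(k - 6)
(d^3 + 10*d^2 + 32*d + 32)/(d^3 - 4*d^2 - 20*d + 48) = (d^2 + 6*d + 8)/(d^2 - 8*d + 12)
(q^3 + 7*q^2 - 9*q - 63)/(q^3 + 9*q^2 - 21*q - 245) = (q^2 - 9)/(q^2 + 2*q - 35)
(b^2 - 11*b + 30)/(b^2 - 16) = (b^2 - 11*b + 30)/(b^2 - 16)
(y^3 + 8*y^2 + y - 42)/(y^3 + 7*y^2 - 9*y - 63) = (y - 2)/(y - 3)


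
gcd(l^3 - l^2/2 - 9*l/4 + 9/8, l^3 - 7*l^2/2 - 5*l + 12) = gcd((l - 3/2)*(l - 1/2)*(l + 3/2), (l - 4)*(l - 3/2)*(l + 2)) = l - 3/2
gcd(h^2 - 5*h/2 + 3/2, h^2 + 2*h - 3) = h - 1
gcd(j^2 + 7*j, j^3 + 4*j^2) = j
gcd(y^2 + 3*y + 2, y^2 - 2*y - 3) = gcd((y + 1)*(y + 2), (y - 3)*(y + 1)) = y + 1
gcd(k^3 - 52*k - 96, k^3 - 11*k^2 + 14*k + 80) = k^2 - 6*k - 16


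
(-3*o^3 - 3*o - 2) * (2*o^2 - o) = -6*o^5 + 3*o^4 - 6*o^3 - o^2 + 2*o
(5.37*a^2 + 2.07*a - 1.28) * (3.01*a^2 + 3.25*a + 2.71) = 16.1637*a^4 + 23.6832*a^3 + 17.4274*a^2 + 1.4497*a - 3.4688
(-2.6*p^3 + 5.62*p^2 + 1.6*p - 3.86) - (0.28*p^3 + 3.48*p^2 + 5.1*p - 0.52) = -2.88*p^3 + 2.14*p^2 - 3.5*p - 3.34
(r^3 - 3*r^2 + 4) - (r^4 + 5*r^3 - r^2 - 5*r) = -r^4 - 4*r^3 - 2*r^2 + 5*r + 4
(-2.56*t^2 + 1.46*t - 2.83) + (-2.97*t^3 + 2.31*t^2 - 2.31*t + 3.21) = -2.97*t^3 - 0.25*t^2 - 0.85*t + 0.38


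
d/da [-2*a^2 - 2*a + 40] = -4*a - 2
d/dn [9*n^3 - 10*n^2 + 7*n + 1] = 27*n^2 - 20*n + 7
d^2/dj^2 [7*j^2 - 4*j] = 14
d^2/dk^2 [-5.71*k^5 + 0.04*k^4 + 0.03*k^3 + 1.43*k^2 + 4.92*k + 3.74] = -114.2*k^3 + 0.48*k^2 + 0.18*k + 2.86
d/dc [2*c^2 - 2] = 4*c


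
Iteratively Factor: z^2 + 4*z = (z + 4)*(z)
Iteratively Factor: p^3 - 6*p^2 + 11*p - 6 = (p - 2)*(p^2 - 4*p + 3) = (p - 2)*(p - 1)*(p - 3)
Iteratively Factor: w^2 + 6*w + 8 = (w + 2)*(w + 4)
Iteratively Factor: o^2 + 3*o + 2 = (o + 1)*(o + 2)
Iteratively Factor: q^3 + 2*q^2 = (q + 2)*(q^2) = q*(q + 2)*(q)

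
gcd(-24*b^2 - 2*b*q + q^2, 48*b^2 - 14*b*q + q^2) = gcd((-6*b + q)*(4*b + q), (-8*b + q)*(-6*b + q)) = -6*b + q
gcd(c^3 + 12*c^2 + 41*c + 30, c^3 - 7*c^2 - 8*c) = c + 1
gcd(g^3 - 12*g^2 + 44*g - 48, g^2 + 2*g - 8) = g - 2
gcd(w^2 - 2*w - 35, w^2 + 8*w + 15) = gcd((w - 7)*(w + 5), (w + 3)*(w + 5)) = w + 5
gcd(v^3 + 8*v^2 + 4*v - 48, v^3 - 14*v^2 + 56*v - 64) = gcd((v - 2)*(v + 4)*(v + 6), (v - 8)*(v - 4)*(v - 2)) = v - 2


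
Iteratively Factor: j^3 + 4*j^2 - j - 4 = (j + 4)*(j^2 - 1) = (j - 1)*(j + 4)*(j + 1)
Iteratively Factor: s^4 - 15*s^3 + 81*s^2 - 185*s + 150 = (s - 5)*(s^3 - 10*s^2 + 31*s - 30) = (s - 5)*(s - 2)*(s^2 - 8*s + 15) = (s - 5)^2*(s - 2)*(s - 3)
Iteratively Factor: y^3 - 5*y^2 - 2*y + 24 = (y + 2)*(y^2 - 7*y + 12) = (y - 3)*(y + 2)*(y - 4)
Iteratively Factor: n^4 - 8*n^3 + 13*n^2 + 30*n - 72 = (n - 4)*(n^3 - 4*n^2 - 3*n + 18) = (n - 4)*(n - 3)*(n^2 - n - 6) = (n - 4)*(n - 3)*(n + 2)*(n - 3)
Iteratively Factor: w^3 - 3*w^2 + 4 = (w - 2)*(w^2 - w - 2) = (w - 2)^2*(w + 1)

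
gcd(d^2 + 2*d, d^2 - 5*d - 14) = d + 2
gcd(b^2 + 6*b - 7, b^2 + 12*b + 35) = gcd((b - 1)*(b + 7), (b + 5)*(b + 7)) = b + 7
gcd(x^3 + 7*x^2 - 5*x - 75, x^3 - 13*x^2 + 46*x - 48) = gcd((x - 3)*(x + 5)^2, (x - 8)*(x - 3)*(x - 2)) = x - 3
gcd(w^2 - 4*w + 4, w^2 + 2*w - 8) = w - 2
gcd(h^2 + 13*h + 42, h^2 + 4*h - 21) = h + 7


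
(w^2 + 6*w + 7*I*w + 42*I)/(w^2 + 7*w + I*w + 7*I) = (w^2 + w*(6 + 7*I) + 42*I)/(w^2 + w*(7 + I) + 7*I)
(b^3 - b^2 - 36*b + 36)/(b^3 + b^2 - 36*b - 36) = (b - 1)/(b + 1)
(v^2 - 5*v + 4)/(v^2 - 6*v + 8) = (v - 1)/(v - 2)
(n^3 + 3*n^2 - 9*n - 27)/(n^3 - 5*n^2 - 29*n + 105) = (n^2 + 6*n + 9)/(n^2 - 2*n - 35)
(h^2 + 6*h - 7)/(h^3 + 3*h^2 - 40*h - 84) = (h - 1)/(h^2 - 4*h - 12)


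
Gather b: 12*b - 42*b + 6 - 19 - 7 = -30*b - 20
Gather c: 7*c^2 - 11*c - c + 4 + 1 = 7*c^2 - 12*c + 5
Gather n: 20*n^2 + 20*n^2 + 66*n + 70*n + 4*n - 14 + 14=40*n^2 + 140*n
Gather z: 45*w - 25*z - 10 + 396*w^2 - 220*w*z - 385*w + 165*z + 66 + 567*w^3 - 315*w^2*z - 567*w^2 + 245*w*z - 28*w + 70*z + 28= 567*w^3 - 171*w^2 - 368*w + z*(-315*w^2 + 25*w + 210) + 84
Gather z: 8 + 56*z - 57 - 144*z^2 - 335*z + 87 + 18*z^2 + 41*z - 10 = -126*z^2 - 238*z + 28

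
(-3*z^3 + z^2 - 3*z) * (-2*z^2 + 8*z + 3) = 6*z^5 - 26*z^4 + 5*z^3 - 21*z^2 - 9*z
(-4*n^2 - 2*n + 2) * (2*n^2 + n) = -8*n^4 - 8*n^3 + 2*n^2 + 2*n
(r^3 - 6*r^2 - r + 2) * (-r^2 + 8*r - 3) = -r^5 + 14*r^4 - 50*r^3 + 8*r^2 + 19*r - 6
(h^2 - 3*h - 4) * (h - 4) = h^3 - 7*h^2 + 8*h + 16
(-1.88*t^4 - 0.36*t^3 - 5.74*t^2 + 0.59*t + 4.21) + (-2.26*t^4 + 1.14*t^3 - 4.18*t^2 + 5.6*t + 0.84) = -4.14*t^4 + 0.78*t^3 - 9.92*t^2 + 6.19*t + 5.05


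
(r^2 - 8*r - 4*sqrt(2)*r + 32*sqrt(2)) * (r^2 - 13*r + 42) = r^4 - 21*r^3 - 4*sqrt(2)*r^3 + 84*sqrt(2)*r^2 + 146*r^2 - 584*sqrt(2)*r - 336*r + 1344*sqrt(2)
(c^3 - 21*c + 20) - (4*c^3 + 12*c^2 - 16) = -3*c^3 - 12*c^2 - 21*c + 36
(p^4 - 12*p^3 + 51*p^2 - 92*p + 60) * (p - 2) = p^5 - 14*p^4 + 75*p^3 - 194*p^2 + 244*p - 120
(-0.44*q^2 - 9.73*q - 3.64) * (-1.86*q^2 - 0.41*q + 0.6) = 0.8184*q^4 + 18.2782*q^3 + 10.4957*q^2 - 4.3456*q - 2.184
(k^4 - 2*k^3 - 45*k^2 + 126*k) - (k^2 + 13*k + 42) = k^4 - 2*k^3 - 46*k^2 + 113*k - 42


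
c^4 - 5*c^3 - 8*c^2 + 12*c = c*(c - 6)*(c - 1)*(c + 2)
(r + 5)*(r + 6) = r^2 + 11*r + 30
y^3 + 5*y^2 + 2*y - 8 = (y - 1)*(y + 2)*(y + 4)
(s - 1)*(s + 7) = s^2 + 6*s - 7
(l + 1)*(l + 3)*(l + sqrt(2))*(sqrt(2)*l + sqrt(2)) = sqrt(2)*l^4 + 2*l^3 + 5*sqrt(2)*l^3 + 7*sqrt(2)*l^2 + 10*l^2 + 3*sqrt(2)*l + 14*l + 6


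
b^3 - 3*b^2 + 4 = (b - 2)^2*(b + 1)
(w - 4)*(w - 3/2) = w^2 - 11*w/2 + 6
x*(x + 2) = x^2 + 2*x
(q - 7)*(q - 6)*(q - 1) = q^3 - 14*q^2 + 55*q - 42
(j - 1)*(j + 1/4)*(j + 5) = j^3 + 17*j^2/4 - 4*j - 5/4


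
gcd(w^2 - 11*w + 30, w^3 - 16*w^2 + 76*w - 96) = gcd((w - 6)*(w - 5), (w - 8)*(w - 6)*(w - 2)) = w - 6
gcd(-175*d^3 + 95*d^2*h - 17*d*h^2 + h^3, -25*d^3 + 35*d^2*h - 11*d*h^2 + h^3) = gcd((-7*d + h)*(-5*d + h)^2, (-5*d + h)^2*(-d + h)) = 25*d^2 - 10*d*h + h^2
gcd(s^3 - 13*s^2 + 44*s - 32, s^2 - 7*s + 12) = s - 4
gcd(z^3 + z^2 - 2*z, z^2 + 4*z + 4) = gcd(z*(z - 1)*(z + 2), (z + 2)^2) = z + 2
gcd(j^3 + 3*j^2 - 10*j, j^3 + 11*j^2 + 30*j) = j^2 + 5*j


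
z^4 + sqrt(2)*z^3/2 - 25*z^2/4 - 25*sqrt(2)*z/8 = z*(z - 5/2)*(z + 5/2)*(z + sqrt(2)/2)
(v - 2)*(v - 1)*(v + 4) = v^3 + v^2 - 10*v + 8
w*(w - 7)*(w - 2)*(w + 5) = w^4 - 4*w^3 - 31*w^2 + 70*w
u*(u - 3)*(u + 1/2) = u^3 - 5*u^2/2 - 3*u/2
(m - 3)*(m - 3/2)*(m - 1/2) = m^3 - 5*m^2 + 27*m/4 - 9/4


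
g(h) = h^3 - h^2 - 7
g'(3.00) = 21.00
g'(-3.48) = 43.29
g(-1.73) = -15.17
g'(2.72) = 16.76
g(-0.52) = -7.41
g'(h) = 3*h^2 - 2*h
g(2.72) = 5.73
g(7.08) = 297.77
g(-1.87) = -17.04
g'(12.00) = 408.00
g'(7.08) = 136.22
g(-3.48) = -61.25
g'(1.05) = 1.21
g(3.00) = 11.00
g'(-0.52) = 1.85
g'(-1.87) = 14.23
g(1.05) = -6.94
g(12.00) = 1577.00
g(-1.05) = -9.26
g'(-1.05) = 5.41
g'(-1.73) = 12.44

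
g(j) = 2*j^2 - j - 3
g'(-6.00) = -25.00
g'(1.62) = 5.48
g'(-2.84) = -12.36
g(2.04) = 3.28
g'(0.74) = 1.96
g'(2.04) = 7.16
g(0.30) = -3.12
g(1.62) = 0.63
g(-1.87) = 5.86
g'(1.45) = 4.80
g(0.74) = -2.64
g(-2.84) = 15.97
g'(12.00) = 47.00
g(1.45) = -0.24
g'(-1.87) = -8.48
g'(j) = 4*j - 1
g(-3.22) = 20.96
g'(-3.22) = -13.88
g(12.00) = 273.00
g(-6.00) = 75.00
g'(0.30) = 0.20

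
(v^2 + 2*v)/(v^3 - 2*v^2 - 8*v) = 1/(v - 4)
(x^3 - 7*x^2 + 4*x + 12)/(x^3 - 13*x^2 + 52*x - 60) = (x + 1)/(x - 5)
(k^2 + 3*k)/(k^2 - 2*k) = (k + 3)/(k - 2)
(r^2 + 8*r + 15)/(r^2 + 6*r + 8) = (r^2 + 8*r + 15)/(r^2 + 6*r + 8)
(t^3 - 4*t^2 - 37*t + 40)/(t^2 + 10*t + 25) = (t^2 - 9*t + 8)/(t + 5)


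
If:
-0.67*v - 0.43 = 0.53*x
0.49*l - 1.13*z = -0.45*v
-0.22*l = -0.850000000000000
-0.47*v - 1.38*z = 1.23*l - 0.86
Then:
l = 3.86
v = -6.09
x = 6.88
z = -0.75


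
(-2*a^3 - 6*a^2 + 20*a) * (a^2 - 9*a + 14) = -2*a^5 + 12*a^4 + 46*a^3 - 264*a^2 + 280*a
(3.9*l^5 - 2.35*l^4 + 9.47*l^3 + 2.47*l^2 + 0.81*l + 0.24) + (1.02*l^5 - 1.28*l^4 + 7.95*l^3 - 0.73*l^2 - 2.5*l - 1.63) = 4.92*l^5 - 3.63*l^4 + 17.42*l^3 + 1.74*l^2 - 1.69*l - 1.39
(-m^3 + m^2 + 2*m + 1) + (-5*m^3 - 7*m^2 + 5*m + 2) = -6*m^3 - 6*m^2 + 7*m + 3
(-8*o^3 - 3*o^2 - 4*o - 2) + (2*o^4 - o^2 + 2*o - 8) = 2*o^4 - 8*o^3 - 4*o^2 - 2*o - 10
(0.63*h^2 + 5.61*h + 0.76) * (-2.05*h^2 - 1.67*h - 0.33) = -1.2915*h^4 - 12.5526*h^3 - 11.1346*h^2 - 3.1205*h - 0.2508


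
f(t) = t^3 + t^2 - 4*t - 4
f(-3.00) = -10.00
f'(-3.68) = 29.27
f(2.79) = 14.34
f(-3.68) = -25.57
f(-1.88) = 0.41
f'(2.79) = 24.93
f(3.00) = 20.00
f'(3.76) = 45.93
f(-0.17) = -3.30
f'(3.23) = 33.76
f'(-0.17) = -4.25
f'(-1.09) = -2.62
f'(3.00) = 29.00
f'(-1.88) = 2.84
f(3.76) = 48.25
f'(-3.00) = 17.00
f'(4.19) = 57.05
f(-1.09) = 0.25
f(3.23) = 27.21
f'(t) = 3*t^2 + 2*t - 4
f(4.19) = 70.36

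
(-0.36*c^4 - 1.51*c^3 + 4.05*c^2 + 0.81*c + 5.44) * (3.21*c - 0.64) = -1.1556*c^5 - 4.6167*c^4 + 13.9669*c^3 + 0.00810000000000022*c^2 + 16.944*c - 3.4816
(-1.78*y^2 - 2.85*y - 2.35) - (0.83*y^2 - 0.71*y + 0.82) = -2.61*y^2 - 2.14*y - 3.17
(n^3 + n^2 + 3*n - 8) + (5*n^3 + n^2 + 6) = 6*n^3 + 2*n^2 + 3*n - 2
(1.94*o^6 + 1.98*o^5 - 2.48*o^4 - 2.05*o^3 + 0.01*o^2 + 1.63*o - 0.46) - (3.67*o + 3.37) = 1.94*o^6 + 1.98*o^5 - 2.48*o^4 - 2.05*o^3 + 0.01*o^2 - 2.04*o - 3.83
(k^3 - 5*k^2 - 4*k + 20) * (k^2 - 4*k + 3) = k^5 - 9*k^4 + 19*k^3 + 21*k^2 - 92*k + 60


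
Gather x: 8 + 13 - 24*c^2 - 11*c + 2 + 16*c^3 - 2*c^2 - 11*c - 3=16*c^3 - 26*c^2 - 22*c + 20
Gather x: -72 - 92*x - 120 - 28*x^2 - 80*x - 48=-28*x^2 - 172*x - 240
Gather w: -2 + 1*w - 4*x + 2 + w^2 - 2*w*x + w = w^2 + w*(2 - 2*x) - 4*x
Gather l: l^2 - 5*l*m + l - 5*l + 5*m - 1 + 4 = l^2 + l*(-5*m - 4) + 5*m + 3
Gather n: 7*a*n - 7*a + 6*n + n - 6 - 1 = -7*a + n*(7*a + 7) - 7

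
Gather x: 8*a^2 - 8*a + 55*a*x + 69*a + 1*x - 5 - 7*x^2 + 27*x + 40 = 8*a^2 + 61*a - 7*x^2 + x*(55*a + 28) + 35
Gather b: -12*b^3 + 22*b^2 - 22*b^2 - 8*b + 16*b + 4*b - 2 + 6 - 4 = -12*b^3 + 12*b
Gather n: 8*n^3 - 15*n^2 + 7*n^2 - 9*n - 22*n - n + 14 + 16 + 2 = 8*n^3 - 8*n^2 - 32*n + 32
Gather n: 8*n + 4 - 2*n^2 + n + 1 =-2*n^2 + 9*n + 5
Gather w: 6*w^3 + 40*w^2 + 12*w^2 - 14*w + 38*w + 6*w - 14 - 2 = 6*w^3 + 52*w^2 + 30*w - 16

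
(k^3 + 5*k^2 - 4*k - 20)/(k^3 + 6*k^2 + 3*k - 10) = (k - 2)/(k - 1)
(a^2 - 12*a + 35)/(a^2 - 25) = (a - 7)/(a + 5)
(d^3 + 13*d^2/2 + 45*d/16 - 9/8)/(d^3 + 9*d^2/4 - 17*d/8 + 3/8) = (4*d^2 + 27*d + 18)/(2*(2*d^2 + 5*d - 3))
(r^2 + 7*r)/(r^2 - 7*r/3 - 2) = 3*r*(r + 7)/(3*r^2 - 7*r - 6)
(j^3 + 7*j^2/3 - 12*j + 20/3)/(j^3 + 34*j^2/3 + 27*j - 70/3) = (j - 2)/(j + 7)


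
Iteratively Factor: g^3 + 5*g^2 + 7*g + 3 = (g + 3)*(g^2 + 2*g + 1) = (g + 1)*(g + 3)*(g + 1)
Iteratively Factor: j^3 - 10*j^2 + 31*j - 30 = (j - 5)*(j^2 - 5*j + 6) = (j - 5)*(j - 3)*(j - 2)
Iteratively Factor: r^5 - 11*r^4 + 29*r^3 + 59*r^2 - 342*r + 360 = (r + 3)*(r^4 - 14*r^3 + 71*r^2 - 154*r + 120) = (r - 5)*(r + 3)*(r^3 - 9*r^2 + 26*r - 24) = (r - 5)*(r - 4)*(r + 3)*(r^2 - 5*r + 6) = (r - 5)*(r - 4)*(r - 2)*(r + 3)*(r - 3)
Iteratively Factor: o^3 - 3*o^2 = (o)*(o^2 - 3*o) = o*(o - 3)*(o)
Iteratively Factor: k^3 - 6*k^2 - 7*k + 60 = (k + 3)*(k^2 - 9*k + 20) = (k - 4)*(k + 3)*(k - 5)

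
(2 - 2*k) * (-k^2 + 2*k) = 2*k^3 - 6*k^2 + 4*k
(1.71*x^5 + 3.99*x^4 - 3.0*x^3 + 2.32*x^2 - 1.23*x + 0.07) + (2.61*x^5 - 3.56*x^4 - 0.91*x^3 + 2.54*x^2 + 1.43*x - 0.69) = 4.32*x^5 + 0.43*x^4 - 3.91*x^3 + 4.86*x^2 + 0.2*x - 0.62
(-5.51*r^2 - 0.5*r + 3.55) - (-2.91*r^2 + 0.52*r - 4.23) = -2.6*r^2 - 1.02*r + 7.78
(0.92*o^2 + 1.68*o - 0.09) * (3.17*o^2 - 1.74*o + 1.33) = 2.9164*o^4 + 3.7248*o^3 - 1.9849*o^2 + 2.391*o - 0.1197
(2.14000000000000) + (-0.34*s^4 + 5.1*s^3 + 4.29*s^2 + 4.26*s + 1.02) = -0.34*s^4 + 5.1*s^3 + 4.29*s^2 + 4.26*s + 3.16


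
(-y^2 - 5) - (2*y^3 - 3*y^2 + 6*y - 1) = -2*y^3 + 2*y^2 - 6*y - 4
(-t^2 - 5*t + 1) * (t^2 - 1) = -t^4 - 5*t^3 + 2*t^2 + 5*t - 1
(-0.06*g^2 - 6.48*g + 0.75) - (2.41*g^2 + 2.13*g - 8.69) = -2.47*g^2 - 8.61*g + 9.44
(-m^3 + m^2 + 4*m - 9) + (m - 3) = -m^3 + m^2 + 5*m - 12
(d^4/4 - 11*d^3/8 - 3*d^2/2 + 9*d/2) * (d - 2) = d^5/4 - 15*d^4/8 + 5*d^3/4 + 15*d^2/2 - 9*d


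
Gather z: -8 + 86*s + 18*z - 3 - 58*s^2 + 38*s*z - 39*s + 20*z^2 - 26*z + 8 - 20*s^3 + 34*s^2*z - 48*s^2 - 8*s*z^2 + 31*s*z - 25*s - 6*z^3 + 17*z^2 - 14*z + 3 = -20*s^3 - 106*s^2 + 22*s - 6*z^3 + z^2*(37 - 8*s) + z*(34*s^2 + 69*s - 22)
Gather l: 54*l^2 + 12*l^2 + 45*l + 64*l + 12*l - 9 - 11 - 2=66*l^2 + 121*l - 22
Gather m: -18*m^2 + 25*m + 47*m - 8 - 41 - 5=-18*m^2 + 72*m - 54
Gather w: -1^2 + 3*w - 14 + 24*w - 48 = 27*w - 63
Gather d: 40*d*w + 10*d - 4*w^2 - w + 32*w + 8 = d*(40*w + 10) - 4*w^2 + 31*w + 8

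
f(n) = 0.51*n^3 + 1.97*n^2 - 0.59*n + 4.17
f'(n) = 1.53*n^2 + 3.94*n - 0.59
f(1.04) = 6.26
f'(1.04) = 5.16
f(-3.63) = 7.88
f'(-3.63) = 5.27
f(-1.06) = 6.40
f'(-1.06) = -3.05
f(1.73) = 11.69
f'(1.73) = 10.81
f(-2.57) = 10.04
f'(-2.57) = -0.61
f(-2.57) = 10.04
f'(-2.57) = -0.61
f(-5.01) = -7.56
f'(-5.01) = 18.07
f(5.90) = 174.01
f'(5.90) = 75.92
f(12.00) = 1162.05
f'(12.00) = 267.01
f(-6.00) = -31.53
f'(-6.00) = 30.85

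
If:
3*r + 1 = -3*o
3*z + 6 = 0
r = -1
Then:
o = 2/3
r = -1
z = -2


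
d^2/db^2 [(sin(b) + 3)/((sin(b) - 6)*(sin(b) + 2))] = (-sin(b)^5 - 16*sin(b)^4 - 34*sin(b)^3 - 126*sin(b)^2 + 72)/((sin(b) - 6)^3*(sin(b) + 2)^3)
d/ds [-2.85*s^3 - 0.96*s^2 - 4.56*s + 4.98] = -8.55*s^2 - 1.92*s - 4.56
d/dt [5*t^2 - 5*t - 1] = 10*t - 5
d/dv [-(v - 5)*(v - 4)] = 9 - 2*v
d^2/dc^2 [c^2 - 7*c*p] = 2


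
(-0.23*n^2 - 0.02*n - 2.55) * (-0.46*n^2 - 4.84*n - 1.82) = 0.1058*n^4 + 1.1224*n^3 + 1.6884*n^2 + 12.3784*n + 4.641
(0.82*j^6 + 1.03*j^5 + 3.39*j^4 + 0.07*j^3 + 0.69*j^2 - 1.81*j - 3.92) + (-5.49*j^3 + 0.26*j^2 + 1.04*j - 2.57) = 0.82*j^6 + 1.03*j^5 + 3.39*j^4 - 5.42*j^3 + 0.95*j^2 - 0.77*j - 6.49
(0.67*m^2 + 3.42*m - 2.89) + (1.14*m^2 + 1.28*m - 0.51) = 1.81*m^2 + 4.7*m - 3.4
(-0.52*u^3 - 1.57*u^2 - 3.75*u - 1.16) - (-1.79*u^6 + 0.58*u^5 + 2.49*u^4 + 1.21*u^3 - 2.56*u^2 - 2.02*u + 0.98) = 1.79*u^6 - 0.58*u^5 - 2.49*u^4 - 1.73*u^3 + 0.99*u^2 - 1.73*u - 2.14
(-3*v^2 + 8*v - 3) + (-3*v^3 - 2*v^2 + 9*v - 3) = -3*v^3 - 5*v^2 + 17*v - 6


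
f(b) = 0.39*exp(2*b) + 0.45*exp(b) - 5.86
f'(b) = 0.78*exp(2*b) + 0.45*exp(b)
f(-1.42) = -5.73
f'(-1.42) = 0.15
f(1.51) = 4.17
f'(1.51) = 18.02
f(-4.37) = -5.85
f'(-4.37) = 0.01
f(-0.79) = -5.58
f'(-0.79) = 0.36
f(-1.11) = -5.67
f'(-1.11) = 0.23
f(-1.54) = -5.75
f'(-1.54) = 0.13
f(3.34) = 317.40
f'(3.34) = 633.83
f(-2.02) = -5.79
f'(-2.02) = 0.07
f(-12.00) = -5.86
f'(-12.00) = 0.00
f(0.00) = -5.02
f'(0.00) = 1.23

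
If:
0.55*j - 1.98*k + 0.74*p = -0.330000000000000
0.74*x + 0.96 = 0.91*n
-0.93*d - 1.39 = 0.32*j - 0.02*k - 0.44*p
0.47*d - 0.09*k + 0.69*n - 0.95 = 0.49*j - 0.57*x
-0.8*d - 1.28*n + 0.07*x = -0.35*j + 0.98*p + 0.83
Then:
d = -0.544643910643381*x - 1.61985776660461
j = 1.69537491962178*x - 1.83688920887833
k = 0.493139472020464*x - 0.926059444907719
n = 0.813186813186813*x + 1.05494505494505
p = 0.0594053362277607*x - 1.55852518383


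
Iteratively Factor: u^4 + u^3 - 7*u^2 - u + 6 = (u + 3)*(u^3 - 2*u^2 - u + 2) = (u + 1)*(u + 3)*(u^2 - 3*u + 2) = (u - 1)*(u + 1)*(u + 3)*(u - 2)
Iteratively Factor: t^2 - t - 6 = (t + 2)*(t - 3)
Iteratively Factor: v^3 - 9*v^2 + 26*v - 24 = (v - 3)*(v^2 - 6*v + 8) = (v - 4)*(v - 3)*(v - 2)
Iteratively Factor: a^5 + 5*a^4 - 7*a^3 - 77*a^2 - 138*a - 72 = (a + 3)*(a^4 + 2*a^3 - 13*a^2 - 38*a - 24) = (a + 1)*(a + 3)*(a^3 + a^2 - 14*a - 24) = (a + 1)*(a + 3)^2*(a^2 - 2*a - 8) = (a - 4)*(a + 1)*(a + 3)^2*(a + 2)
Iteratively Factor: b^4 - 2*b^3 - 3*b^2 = (b)*(b^3 - 2*b^2 - 3*b) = b*(b + 1)*(b^2 - 3*b) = b*(b - 3)*(b + 1)*(b)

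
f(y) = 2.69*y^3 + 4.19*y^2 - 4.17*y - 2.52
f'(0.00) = -4.17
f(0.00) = -2.52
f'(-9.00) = 574.08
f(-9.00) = -1586.61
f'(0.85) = 8.78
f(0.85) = -1.39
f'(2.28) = 56.89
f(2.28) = 41.64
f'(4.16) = 170.35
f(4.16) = 246.30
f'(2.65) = 74.71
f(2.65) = 65.91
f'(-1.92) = 9.49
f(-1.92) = 1.89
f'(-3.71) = 75.82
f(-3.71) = -66.74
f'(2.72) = 78.33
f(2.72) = 71.27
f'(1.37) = 22.46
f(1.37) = 6.55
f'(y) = 8.07*y^2 + 8.38*y - 4.17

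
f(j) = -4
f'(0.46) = 0.00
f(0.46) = -4.00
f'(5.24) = 0.00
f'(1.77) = 0.00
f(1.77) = -4.00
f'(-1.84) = 0.00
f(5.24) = -4.00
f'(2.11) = 0.00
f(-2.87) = -4.00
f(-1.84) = -4.00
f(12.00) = -4.00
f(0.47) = -4.00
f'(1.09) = 0.00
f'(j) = 0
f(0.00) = -4.00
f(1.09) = -4.00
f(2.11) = -4.00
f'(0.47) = 0.00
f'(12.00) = 0.00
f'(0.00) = 0.00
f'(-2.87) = 0.00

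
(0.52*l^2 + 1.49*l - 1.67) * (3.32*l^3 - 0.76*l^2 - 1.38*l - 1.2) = 1.7264*l^5 + 4.5516*l^4 - 7.3944*l^3 - 1.411*l^2 + 0.5166*l + 2.004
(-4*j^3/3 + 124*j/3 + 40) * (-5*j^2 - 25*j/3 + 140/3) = 20*j^5/3 + 100*j^4/9 - 2420*j^3/9 - 4900*j^2/9 + 14360*j/9 + 5600/3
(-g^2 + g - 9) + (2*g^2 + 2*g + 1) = g^2 + 3*g - 8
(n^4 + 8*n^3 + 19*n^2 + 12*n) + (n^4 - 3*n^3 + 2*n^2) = 2*n^4 + 5*n^3 + 21*n^2 + 12*n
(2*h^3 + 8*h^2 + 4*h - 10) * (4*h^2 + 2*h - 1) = 8*h^5 + 36*h^4 + 30*h^3 - 40*h^2 - 24*h + 10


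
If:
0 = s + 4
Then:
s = -4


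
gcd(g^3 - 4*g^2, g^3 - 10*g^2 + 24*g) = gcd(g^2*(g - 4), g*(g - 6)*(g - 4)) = g^2 - 4*g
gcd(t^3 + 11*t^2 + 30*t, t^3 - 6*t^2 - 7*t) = t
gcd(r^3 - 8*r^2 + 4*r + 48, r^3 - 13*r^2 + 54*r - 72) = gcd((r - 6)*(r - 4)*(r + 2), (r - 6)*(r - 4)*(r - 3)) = r^2 - 10*r + 24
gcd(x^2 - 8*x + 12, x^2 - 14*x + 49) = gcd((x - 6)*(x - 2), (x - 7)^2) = 1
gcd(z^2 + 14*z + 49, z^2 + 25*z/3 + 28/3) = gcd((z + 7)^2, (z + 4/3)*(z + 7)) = z + 7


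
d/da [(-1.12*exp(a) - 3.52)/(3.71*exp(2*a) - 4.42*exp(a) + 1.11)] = (4.1552*exp(2*a) + 26.1184*exp(a) - 16.8016)*exp(a)/(13.7641*exp(4*a) - 32.7964*exp(3*a) + 27.7726*exp(2*a) - 9.8124*exp(a) + 1.2321)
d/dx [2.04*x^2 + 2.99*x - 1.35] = 4.08*x + 2.99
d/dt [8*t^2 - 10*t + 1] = 16*t - 10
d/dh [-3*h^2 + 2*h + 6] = 2 - 6*h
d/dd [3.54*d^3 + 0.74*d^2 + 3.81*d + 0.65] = 10.62*d^2 + 1.48*d + 3.81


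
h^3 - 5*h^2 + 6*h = h*(h - 3)*(h - 2)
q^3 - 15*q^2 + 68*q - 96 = (q - 8)*(q - 4)*(q - 3)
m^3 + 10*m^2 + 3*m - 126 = (m - 3)*(m + 6)*(m + 7)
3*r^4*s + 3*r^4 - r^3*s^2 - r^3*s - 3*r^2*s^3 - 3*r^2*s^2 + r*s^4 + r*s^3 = (-3*r + s)*(-r + s)*(r + s)*(r*s + r)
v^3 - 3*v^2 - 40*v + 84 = (v - 7)*(v - 2)*(v + 6)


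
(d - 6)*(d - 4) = d^2 - 10*d + 24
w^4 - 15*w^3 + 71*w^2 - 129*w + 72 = (w - 8)*(w - 3)^2*(w - 1)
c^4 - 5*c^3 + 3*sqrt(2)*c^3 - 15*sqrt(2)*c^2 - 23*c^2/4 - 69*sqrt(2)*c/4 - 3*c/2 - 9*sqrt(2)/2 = (c - 6)*(c + 1/2)^2*(c + 3*sqrt(2))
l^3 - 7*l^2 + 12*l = l*(l - 4)*(l - 3)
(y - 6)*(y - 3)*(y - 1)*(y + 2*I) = y^4 - 10*y^3 + 2*I*y^3 + 27*y^2 - 20*I*y^2 - 18*y + 54*I*y - 36*I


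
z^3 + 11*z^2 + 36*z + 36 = (z + 2)*(z + 3)*(z + 6)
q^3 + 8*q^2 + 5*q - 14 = (q - 1)*(q + 2)*(q + 7)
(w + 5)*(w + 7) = w^2 + 12*w + 35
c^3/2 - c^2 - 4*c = c*(c/2 + 1)*(c - 4)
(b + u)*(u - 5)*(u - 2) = b*u^2 - 7*b*u + 10*b + u^3 - 7*u^2 + 10*u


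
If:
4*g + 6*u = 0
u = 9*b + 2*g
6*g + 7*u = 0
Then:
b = 0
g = 0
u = 0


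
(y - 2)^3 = y^3 - 6*y^2 + 12*y - 8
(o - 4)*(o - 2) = o^2 - 6*o + 8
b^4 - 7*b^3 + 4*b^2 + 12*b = b*(b - 6)*(b - 2)*(b + 1)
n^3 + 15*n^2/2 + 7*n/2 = n*(n + 1/2)*(n + 7)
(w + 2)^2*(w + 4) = w^3 + 8*w^2 + 20*w + 16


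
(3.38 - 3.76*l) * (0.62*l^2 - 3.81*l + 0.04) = -2.3312*l^3 + 16.4212*l^2 - 13.0282*l + 0.1352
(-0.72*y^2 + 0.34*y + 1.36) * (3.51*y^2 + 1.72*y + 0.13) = -2.5272*y^4 - 0.0449999999999999*y^3 + 5.2648*y^2 + 2.3834*y + 0.1768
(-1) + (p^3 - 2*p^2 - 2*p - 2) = p^3 - 2*p^2 - 2*p - 3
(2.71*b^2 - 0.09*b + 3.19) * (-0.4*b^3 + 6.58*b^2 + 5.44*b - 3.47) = -1.084*b^5 + 17.8678*b^4 + 12.8742*b^3 + 11.0969*b^2 + 17.6659*b - 11.0693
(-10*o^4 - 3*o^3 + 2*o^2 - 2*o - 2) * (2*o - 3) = -20*o^5 + 24*o^4 + 13*o^3 - 10*o^2 + 2*o + 6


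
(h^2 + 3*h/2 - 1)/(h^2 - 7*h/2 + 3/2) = (h + 2)/(h - 3)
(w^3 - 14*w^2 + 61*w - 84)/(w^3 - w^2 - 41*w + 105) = (w^2 - 11*w + 28)/(w^2 + 2*w - 35)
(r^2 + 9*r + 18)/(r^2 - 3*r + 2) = (r^2 + 9*r + 18)/(r^2 - 3*r + 2)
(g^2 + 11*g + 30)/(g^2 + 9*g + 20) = (g + 6)/(g + 4)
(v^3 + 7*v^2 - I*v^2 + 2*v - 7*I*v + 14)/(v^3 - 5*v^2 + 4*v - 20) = (v^2 + v*(7 + I) + 7*I)/(v^2 + v*(-5 + 2*I) - 10*I)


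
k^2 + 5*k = k*(k + 5)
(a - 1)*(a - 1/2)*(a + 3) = a^3 + 3*a^2/2 - 4*a + 3/2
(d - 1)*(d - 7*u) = d^2 - 7*d*u - d + 7*u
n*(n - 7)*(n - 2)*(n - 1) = n^4 - 10*n^3 + 23*n^2 - 14*n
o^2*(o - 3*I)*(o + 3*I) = o^4 + 9*o^2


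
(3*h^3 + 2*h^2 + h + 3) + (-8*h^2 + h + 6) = 3*h^3 - 6*h^2 + 2*h + 9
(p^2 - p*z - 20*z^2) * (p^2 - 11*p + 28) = p^4 - p^3*z - 11*p^3 - 20*p^2*z^2 + 11*p^2*z + 28*p^2 + 220*p*z^2 - 28*p*z - 560*z^2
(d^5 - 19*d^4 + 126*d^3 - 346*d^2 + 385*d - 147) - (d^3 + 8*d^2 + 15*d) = d^5 - 19*d^4 + 125*d^3 - 354*d^2 + 370*d - 147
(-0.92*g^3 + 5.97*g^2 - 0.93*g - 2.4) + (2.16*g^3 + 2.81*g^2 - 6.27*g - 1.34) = 1.24*g^3 + 8.78*g^2 - 7.2*g - 3.74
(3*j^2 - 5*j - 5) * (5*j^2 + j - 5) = 15*j^4 - 22*j^3 - 45*j^2 + 20*j + 25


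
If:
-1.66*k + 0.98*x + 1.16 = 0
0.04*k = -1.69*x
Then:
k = 0.69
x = -0.02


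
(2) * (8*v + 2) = 16*v + 4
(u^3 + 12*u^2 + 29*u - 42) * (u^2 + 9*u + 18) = u^5 + 21*u^4 + 155*u^3 + 435*u^2 + 144*u - 756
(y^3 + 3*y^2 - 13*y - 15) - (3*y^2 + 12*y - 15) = y^3 - 25*y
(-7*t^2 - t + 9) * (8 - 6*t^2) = 42*t^4 + 6*t^3 - 110*t^2 - 8*t + 72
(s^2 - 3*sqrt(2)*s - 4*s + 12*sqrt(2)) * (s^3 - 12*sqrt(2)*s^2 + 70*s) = s^5 - 15*sqrt(2)*s^4 - 4*s^4 + 60*sqrt(2)*s^3 + 142*s^3 - 568*s^2 - 210*sqrt(2)*s^2 + 840*sqrt(2)*s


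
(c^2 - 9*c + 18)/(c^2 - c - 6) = (c - 6)/(c + 2)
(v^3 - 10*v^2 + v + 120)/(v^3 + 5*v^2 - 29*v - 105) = (v - 8)/(v + 7)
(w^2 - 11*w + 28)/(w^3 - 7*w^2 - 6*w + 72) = (w - 7)/(w^2 - 3*w - 18)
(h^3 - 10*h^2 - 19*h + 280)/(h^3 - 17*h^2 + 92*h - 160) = (h^2 - 2*h - 35)/(h^2 - 9*h + 20)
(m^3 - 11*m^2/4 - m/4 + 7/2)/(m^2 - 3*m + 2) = (4*m^2 - 3*m - 7)/(4*(m - 1))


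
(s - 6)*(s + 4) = s^2 - 2*s - 24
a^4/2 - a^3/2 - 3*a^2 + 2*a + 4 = (a/2 + 1)*(a - 2)^2*(a + 1)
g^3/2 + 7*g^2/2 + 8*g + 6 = (g/2 + 1)*(g + 2)*(g + 3)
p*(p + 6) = p^2 + 6*p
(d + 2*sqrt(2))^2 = d^2 + 4*sqrt(2)*d + 8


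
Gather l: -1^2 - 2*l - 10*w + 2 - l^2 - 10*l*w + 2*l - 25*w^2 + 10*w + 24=-l^2 - 10*l*w - 25*w^2 + 25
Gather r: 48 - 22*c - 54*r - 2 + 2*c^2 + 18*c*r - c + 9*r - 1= 2*c^2 - 23*c + r*(18*c - 45) + 45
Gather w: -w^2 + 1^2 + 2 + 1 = 4 - w^2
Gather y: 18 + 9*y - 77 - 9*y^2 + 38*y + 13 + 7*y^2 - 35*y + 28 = -2*y^2 + 12*y - 18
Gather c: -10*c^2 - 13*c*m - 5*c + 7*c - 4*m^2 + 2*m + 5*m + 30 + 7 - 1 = -10*c^2 + c*(2 - 13*m) - 4*m^2 + 7*m + 36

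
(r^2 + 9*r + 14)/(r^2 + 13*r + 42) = (r + 2)/(r + 6)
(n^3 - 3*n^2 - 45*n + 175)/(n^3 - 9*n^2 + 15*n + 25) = (n + 7)/(n + 1)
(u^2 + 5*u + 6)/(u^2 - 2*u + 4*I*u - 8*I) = (u^2 + 5*u + 6)/(u^2 + u*(-2 + 4*I) - 8*I)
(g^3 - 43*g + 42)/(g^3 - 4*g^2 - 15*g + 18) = (g + 7)/(g + 3)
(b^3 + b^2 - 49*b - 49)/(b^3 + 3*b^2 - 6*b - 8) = (b^2 - 49)/(b^2 + 2*b - 8)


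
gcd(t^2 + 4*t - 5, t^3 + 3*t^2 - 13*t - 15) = t + 5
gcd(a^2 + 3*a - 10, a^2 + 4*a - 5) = a + 5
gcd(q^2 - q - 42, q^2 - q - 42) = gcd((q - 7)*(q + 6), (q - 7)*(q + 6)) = q^2 - q - 42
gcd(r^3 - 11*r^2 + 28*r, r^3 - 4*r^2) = r^2 - 4*r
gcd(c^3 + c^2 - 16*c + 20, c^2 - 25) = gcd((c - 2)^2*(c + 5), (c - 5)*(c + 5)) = c + 5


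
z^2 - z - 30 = (z - 6)*(z + 5)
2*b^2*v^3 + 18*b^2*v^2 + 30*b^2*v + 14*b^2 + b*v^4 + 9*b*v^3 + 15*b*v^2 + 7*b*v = (2*b + v)*(v + 1)*(v + 7)*(b*v + b)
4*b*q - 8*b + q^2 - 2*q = (4*b + q)*(q - 2)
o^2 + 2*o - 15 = (o - 3)*(o + 5)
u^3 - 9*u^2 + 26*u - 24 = (u - 4)*(u - 3)*(u - 2)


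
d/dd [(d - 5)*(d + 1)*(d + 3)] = 3*d^2 - 2*d - 17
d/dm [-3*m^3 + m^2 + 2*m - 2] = -9*m^2 + 2*m + 2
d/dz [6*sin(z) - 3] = 6*cos(z)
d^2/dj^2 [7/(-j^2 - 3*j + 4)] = 14*(j^2 + 3*j - (2*j + 3)^2 - 4)/(j^2 + 3*j - 4)^3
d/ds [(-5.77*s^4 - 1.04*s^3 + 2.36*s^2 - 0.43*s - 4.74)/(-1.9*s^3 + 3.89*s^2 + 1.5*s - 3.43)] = (10.963*s^6 - 44.8906*s^5 - 25.5266*s^4 + 74.4104*s^3 - 11.1037*s^2 + 20.6876*s + 8.5849)/(3.61*s^6 - 14.782*s^5 + 9.4321*s^4 + 24.704*s^3 - 24.4354*s^2 - 10.29*s + 11.7649)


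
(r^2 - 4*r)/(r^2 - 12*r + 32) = r/(r - 8)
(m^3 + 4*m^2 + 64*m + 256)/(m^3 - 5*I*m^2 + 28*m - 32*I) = (m^2 + m*(4 + 8*I) + 32*I)/(m^2 + 3*I*m + 4)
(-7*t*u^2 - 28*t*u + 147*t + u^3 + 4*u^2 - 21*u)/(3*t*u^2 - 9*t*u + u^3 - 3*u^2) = (-7*t*u - 49*t + u^2 + 7*u)/(u*(3*t + u))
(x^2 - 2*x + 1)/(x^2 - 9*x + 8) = (x - 1)/(x - 8)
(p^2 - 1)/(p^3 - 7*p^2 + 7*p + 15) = (p - 1)/(p^2 - 8*p + 15)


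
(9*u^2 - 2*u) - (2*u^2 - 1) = 7*u^2 - 2*u + 1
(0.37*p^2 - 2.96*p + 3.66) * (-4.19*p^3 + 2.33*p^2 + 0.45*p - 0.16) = -1.5503*p^5 + 13.2645*p^4 - 22.0657*p^3 + 7.1366*p^2 + 2.1206*p - 0.5856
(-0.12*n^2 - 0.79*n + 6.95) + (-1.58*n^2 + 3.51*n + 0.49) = -1.7*n^2 + 2.72*n + 7.44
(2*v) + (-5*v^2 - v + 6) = -5*v^2 + v + 6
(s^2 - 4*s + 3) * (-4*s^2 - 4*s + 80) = -4*s^4 + 12*s^3 + 84*s^2 - 332*s + 240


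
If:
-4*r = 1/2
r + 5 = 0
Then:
No Solution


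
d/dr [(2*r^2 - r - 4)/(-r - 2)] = 2*(-r^2 - 4*r - 1)/(r^2 + 4*r + 4)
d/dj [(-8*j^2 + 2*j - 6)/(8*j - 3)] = 2*(-32*j^2 + 24*j + 21)/(64*j^2 - 48*j + 9)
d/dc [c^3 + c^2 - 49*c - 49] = 3*c^2 + 2*c - 49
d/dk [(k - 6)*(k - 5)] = 2*k - 11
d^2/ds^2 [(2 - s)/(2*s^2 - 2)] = (4*s^2*(2 - s) + (3*s - 2)*(s^2 - 1))/(s^2 - 1)^3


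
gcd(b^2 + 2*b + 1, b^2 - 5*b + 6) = 1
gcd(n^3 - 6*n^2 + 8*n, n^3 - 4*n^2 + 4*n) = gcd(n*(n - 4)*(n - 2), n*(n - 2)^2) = n^2 - 2*n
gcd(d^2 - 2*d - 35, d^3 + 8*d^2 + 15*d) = d + 5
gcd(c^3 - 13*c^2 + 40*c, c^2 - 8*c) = c^2 - 8*c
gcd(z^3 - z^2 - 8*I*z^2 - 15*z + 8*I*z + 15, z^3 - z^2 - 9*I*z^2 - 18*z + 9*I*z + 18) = z^2 + z*(-1 - 3*I) + 3*I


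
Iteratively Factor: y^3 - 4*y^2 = (y - 4)*(y^2) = y*(y - 4)*(y)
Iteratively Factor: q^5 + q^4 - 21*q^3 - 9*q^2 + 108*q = (q - 3)*(q^4 + 4*q^3 - 9*q^2 - 36*q) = (q - 3)^2*(q^3 + 7*q^2 + 12*q) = q*(q - 3)^2*(q^2 + 7*q + 12) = q*(q - 3)^2*(q + 3)*(q + 4)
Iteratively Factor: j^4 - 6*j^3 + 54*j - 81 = (j + 3)*(j^3 - 9*j^2 + 27*j - 27) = (j - 3)*(j + 3)*(j^2 - 6*j + 9) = (j - 3)^2*(j + 3)*(j - 3)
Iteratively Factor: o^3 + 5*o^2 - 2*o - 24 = (o - 2)*(o^2 + 7*o + 12) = (o - 2)*(o + 4)*(o + 3)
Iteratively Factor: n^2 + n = (n)*(n + 1)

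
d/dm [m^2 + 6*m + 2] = 2*m + 6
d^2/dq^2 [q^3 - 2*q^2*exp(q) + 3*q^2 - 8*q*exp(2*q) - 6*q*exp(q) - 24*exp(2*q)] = -2*q^2*exp(q) - 32*q*exp(2*q) - 14*q*exp(q) + 6*q - 128*exp(2*q) - 16*exp(q) + 6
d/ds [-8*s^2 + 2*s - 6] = 2 - 16*s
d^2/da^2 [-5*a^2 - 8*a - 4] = -10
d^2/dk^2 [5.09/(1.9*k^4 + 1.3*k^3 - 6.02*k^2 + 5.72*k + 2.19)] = ((-116.052*k^2 - 39.702*k + 61.2836)*(1.9*k^4 + 1.3*k^3 - 6.02*k^2 + 5.72*k + 2.19) + 5.09*(7.6*k^3 + 3.9*k^2 - 12.04*k + 5.72)*(15.2*k^3 + 7.8*k^2 - 24.08*k + 11.44))/(1.9*k^4 + 1.3*k^3 - 6.02*k^2 + 5.72*k + 2.19)^3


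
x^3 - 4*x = x*(x - 2)*(x + 2)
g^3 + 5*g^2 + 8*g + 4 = (g + 1)*(g + 2)^2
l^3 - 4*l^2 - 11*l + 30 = (l - 5)*(l - 2)*(l + 3)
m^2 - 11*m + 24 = (m - 8)*(m - 3)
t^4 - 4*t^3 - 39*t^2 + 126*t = t*(t - 7)*(t - 3)*(t + 6)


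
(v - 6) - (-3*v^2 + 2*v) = 3*v^2 - v - 6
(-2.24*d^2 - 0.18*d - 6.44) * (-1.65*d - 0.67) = 3.696*d^3 + 1.7978*d^2 + 10.7466*d + 4.3148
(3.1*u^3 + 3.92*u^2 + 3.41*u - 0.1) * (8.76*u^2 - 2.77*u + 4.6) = 27.156*u^5 + 25.7522*u^4 + 33.2732*u^3 + 7.7103*u^2 + 15.963*u - 0.46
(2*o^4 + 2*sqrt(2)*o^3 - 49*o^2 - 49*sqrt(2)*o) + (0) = 2*o^4 + 2*sqrt(2)*o^3 - 49*o^2 - 49*sqrt(2)*o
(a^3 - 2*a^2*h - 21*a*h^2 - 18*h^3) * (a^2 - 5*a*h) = a^5 - 7*a^4*h - 11*a^3*h^2 + 87*a^2*h^3 + 90*a*h^4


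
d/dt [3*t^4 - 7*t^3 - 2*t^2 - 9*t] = 12*t^3 - 21*t^2 - 4*t - 9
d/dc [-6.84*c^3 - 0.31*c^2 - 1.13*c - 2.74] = -20.52*c^2 - 0.62*c - 1.13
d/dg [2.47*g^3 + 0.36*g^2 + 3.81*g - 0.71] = 7.41*g^2 + 0.72*g + 3.81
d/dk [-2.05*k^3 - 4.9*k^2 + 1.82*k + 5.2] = -6.15*k^2 - 9.8*k + 1.82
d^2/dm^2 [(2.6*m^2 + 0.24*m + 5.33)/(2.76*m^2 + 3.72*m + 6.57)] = (-49.7329919999999*m^3 - 39.267072*m^2 + 302.233248*m + 166.94352)/(21.024576*m^6 + 85.012416*m^5 + 264.724848*m^4 + 456.211872*m^3 + 630.160236*m^2 + 481.720284*m + 283.593393)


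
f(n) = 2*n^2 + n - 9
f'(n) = 4*n + 1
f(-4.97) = 35.43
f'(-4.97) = -18.88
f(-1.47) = -6.15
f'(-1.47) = -4.88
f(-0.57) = -8.92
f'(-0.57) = -1.28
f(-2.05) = -2.64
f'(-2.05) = -7.20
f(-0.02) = -9.02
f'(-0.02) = 0.92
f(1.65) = -1.90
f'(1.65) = 7.60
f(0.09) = -8.89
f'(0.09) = 1.36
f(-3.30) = 9.48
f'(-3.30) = -12.20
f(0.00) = -9.00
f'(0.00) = 1.00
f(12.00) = 291.00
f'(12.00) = 49.00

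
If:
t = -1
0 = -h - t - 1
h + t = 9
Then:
No Solution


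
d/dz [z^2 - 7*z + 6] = 2*z - 7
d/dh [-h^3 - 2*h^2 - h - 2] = -3*h^2 - 4*h - 1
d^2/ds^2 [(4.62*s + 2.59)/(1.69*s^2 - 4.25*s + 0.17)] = ((30.5158 - 46.8468*s)*(1.69*s^2 - 4.25*s + 0.17) + (3.38*s - 4.25)*(4.62*s + 2.59)*(6.76*s - 8.5))/(1.69*s^2 - 4.25*s + 0.17)^3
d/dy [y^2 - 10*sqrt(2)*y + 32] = 2*y - 10*sqrt(2)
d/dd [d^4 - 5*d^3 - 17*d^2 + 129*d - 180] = 4*d^3 - 15*d^2 - 34*d + 129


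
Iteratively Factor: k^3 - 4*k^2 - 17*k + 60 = (k + 4)*(k^2 - 8*k + 15) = (k - 5)*(k + 4)*(k - 3)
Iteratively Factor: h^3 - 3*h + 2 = (h - 1)*(h^2 + h - 2) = (h - 1)*(h + 2)*(h - 1)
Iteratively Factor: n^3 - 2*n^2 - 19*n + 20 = (n - 1)*(n^2 - n - 20) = (n - 5)*(n - 1)*(n + 4)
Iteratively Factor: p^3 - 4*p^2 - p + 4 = (p + 1)*(p^2 - 5*p + 4) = (p - 1)*(p + 1)*(p - 4)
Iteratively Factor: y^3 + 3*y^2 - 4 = (y + 2)*(y^2 + y - 2) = (y + 2)^2*(y - 1)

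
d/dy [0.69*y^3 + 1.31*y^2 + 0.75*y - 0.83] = 2.07*y^2 + 2.62*y + 0.75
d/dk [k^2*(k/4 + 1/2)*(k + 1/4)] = k*(16*k^2 + 27*k + 4)/16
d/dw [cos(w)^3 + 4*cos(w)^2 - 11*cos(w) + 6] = (-3*cos(w)^2 - 8*cos(w) + 11)*sin(w)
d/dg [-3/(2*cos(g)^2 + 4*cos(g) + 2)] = -3*sin(g)/(cos(g) + 1)^3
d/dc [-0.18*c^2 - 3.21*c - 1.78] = -0.36*c - 3.21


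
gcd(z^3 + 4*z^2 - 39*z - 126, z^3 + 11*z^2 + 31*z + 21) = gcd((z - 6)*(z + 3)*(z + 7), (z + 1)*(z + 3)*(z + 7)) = z^2 + 10*z + 21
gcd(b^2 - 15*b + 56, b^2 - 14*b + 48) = b - 8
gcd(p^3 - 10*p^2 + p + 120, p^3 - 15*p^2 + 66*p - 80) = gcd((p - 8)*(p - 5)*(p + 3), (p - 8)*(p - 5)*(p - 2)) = p^2 - 13*p + 40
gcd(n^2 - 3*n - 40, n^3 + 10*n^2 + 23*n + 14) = 1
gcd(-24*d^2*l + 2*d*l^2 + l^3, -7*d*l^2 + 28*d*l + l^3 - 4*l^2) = l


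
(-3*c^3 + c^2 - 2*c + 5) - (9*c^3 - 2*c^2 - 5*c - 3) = -12*c^3 + 3*c^2 + 3*c + 8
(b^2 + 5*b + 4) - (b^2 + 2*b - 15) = 3*b + 19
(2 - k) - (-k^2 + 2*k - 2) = k^2 - 3*k + 4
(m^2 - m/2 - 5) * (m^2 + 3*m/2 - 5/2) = m^4 + m^3 - 33*m^2/4 - 25*m/4 + 25/2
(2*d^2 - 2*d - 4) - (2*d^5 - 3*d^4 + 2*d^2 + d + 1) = -2*d^5 + 3*d^4 - 3*d - 5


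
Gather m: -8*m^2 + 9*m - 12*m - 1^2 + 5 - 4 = -8*m^2 - 3*m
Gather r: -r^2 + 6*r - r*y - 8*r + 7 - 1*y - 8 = -r^2 + r*(-y - 2) - y - 1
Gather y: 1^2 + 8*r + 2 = 8*r + 3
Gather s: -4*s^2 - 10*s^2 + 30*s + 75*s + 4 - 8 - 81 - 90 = -14*s^2 + 105*s - 175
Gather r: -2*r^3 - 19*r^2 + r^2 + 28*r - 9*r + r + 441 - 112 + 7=-2*r^3 - 18*r^2 + 20*r + 336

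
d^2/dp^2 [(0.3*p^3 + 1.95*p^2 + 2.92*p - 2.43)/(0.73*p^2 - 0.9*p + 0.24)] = (-2.22044604925031e-16*p^5 - 8.88178419700125e-16*p^4 + 6.055316*p^3 - 10.208322*p^2 + 6.613236*p - 1.599048)/(0.389017*p^6 - 1.43883*p^5 + 2.157588*p^4 - 1.67508*p^3 + 0.709344*p^2 - 0.15552*p + 0.013824)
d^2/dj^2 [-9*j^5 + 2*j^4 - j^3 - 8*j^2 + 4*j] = -180*j^3 + 24*j^2 - 6*j - 16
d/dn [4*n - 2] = 4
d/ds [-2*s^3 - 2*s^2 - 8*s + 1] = -6*s^2 - 4*s - 8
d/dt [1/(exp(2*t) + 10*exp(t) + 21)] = 2*(-exp(t) - 5)*exp(t)/(exp(2*t) + 10*exp(t) + 21)^2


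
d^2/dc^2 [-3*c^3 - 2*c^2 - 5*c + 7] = -18*c - 4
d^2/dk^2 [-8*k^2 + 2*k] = -16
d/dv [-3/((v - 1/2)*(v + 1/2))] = 96*v/(16*v^4 - 8*v^2 + 1)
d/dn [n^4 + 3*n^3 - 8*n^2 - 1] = n*(4*n^2 + 9*n - 16)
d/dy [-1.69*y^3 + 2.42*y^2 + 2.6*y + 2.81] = -5.07*y^2 + 4.84*y + 2.6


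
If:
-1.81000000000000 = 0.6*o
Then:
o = -3.02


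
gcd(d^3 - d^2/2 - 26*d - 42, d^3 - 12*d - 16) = d + 2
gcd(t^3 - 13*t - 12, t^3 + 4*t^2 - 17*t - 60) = t^2 - t - 12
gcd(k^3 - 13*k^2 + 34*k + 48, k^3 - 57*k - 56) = k^2 - 7*k - 8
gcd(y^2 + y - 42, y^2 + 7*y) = y + 7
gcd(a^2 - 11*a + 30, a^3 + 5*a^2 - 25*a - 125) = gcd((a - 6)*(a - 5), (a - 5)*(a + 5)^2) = a - 5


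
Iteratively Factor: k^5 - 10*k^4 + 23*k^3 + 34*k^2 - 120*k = (k + 2)*(k^4 - 12*k^3 + 47*k^2 - 60*k) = (k - 3)*(k + 2)*(k^3 - 9*k^2 + 20*k) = (k - 4)*(k - 3)*(k + 2)*(k^2 - 5*k) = (k - 5)*(k - 4)*(k - 3)*(k + 2)*(k)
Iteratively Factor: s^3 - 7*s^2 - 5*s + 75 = (s - 5)*(s^2 - 2*s - 15) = (s - 5)^2*(s + 3)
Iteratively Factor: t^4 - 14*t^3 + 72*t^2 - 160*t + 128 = (t - 2)*(t^3 - 12*t^2 + 48*t - 64) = (t - 4)*(t - 2)*(t^2 - 8*t + 16) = (t - 4)^2*(t - 2)*(t - 4)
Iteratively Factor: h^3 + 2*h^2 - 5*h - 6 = (h + 1)*(h^2 + h - 6) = (h - 2)*(h + 1)*(h + 3)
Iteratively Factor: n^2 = (n)*(n)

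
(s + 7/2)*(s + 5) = s^2 + 17*s/2 + 35/2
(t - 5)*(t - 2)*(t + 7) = t^3 - 39*t + 70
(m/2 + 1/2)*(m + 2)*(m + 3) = m^3/2 + 3*m^2 + 11*m/2 + 3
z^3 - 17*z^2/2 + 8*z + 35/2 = (z - 7)*(z - 5/2)*(z + 1)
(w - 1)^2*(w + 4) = w^3 + 2*w^2 - 7*w + 4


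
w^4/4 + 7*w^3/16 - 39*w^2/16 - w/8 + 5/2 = (w/4 + 1)*(w - 2)*(w - 5/4)*(w + 1)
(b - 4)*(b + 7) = b^2 + 3*b - 28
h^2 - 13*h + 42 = (h - 7)*(h - 6)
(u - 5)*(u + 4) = u^2 - u - 20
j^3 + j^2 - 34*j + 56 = (j - 4)*(j - 2)*(j + 7)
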